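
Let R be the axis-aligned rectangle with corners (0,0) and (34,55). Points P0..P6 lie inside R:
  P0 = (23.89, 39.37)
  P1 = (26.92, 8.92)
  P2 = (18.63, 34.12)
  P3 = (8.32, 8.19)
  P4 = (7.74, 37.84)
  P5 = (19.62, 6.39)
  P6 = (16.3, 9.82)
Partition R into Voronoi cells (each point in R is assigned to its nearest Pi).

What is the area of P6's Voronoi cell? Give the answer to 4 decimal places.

1. box [0,34]×[0,55]: [(0, 0) (34, 0) (34, 55) (0, 55)]
2. ⊥bis P6·P0 via (20.095,24.595): [(0, 29.7565) (0, 0) (34, 0) (34, 21.0235)]  |A|=863.2586
3. ⊥bis P6·P1 via (21.61,9.37): [(22.8405, 23.8898) (0, 29.7565) (0, 0) (20.8159, 0)]  |A|=588.4704
4. ⊥bis P6·P2 via (17.465,21.97): [(22.6358, 21.4742) (0, 23.6446) (0, 0) (20.8159, 0)]  |A|=491.11
5. ⊥bis P6·P3 via (12.31,9.005): [(22.6358, 21.4742) (9.5059, 22.7332) (14.1494, 0) (20.8159, 0)]  |A|=217.8987
6. ⊥bis P6·P4 via (12.02,23.83): [(22.6358, 21.4742) (9.5059, 22.7332) (14.1494, 0) (20.8159, 0)]  |A|=217.8987
7. ⊥bis P6·P5 via (17.96,8.105): [(21.8194, 11.8406) (22.6358, 21.4742) (9.5059, 22.7332) (13.3962, 3.6875)]  |A|=159.8297
8. canonical 4-gon: [(21.8194, 11.8406) (22.6358, 21.4742) (9.5059, 22.7332) (13.3962, 3.6875)]
9. shoelace: 159.8297

Area of P6's cell: 159.8297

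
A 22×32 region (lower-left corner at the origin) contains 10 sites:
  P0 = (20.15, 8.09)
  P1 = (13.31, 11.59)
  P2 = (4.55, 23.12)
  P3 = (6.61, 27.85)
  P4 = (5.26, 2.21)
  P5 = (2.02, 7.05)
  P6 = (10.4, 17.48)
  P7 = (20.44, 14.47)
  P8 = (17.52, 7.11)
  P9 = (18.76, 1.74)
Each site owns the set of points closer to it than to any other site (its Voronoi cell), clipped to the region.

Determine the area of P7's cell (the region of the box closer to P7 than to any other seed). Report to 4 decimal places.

1. box [0,22]×[0,32]: [(0, 0) (22, 0) (22, 32) (0, 32)]
2. ⊥bis P7·P0 via (20.295,11.28): [(0, 12.2025) (22, 11.2025) (22, 32) (0, 32)]  |A|=446.545
3. ⊥bis P7·P1 via (16.875,13.03): [(17.5311, 11.4056) (22, 11.2025) (22, 32) (9.2125, 32)]  |A|=178.1459
4. ⊥bis P7·P2 via (12.495,18.795): [(13.6726, 20.9582) (17.5311, 11.4056) (22, 11.2025) (22, 32) (19.6834, 32)]  |A|=120.3373
5. ⊥bis P7·P3 via (13.525,21.16): [(14.1136, 21.7684) (13.6726, 20.9582) (17.5311, 11.4056) (22, 11.2025) (22, 29.92)]  |A|=100.2843
6. ⊥bis P7·P4 via (12.85,8.34): [(14.1136, 21.7684) (13.6726, 20.9582) (17.5311, 11.4056) (22, 11.2025) (22, 29.92)]  |A|=100.2843
7. ⊥bis P7·P5 via (11.23,10.76): [(14.1136, 21.7684) (13.6726, 20.9582) (17.5311, 11.4056) (22, 11.2025) (22, 29.92)]  |A|=100.2843
8. ⊥bis P7·P6 via (15.42,15.975): [(18.5234, 26.3265) (15.5331, 16.3522) (17.5311, 11.4056) (22, 11.2025) (22, 29.92)]  |A|=83.3377
9. ⊥bis P7·P8 via (18.98,10.79): [(18.5234, 26.3265) (15.5331, 16.3522) (17.5311, 11.4056) (22, 11.2025) (22, 29.92)]  |A|=83.3377
10. ⊥bis P7·P9 via (19.6,8.105): [(18.5234, 26.3265) (15.5331, 16.3522) (17.5311, 11.4056) (22, 11.2025) (22, 29.92)]  |A|=83.3377
11. canonical 5-gon: [(18.5234, 26.3265) (15.5331, 16.3522) (17.5311, 11.4056) (22, 11.2025) (22, 29.92)]
12. shoelace: 83.3377

Area of P7's cell: 83.3377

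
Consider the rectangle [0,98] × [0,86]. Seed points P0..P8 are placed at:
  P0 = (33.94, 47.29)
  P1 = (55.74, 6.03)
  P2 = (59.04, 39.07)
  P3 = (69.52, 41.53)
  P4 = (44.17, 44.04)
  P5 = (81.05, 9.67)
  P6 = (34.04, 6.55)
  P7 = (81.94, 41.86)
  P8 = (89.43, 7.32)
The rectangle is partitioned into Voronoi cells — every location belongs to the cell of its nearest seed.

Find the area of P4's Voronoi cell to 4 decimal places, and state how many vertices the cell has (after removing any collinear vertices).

Area of P4's cell: 795.6011 (6 vertices)

1. box [0,98]×[0,86]: [(0, 0) (98, 0) (98, 86) (0, 86)]
2. ⊥bis P4·P0 via (39.055,45.665): [(24.5475, 0) (98, 0) (98, 86) (51.8691, 86)]  |A|=5142.0821
3. ⊥bis P4·P1 via (49.955,25.035): [(30.6324, 19.1533) (98, 39.6596) (98, 86) (51.8691, 86)]  |A|=3102.7673
4. ⊥bis P4·P2 via (51.605,41.555): [(30.6324, 19.1533) (45.645, 23.7231) (66.4599, 86) (51.8691, 86)]  |A|=907.5803
5. ⊥bis P4·P3 via (56.845,42.785): [(30.6324, 19.1533) (45.645, 23.7231) (58.8777, 63.3146) (61.1239, 86) (51.8691, 86)]  |A|=847.056
6. ⊥bis P4·P5 via (62.61,26.855): [(30.6324, 19.1533) (45.645, 23.7231) (58.8777, 63.3146) (61.1239, 86) (51.8691, 86)]  |A|=847.056
7. ⊥bis P4·P6 via (39.105,25.295): [(33.0991, 26.9178) (45.3053, 23.6197) (45.645, 23.7231) (58.8777, 63.3146) (61.1239, 86) (51.8691, 86)]  |A|=795.6011
8. ⊥bis P4·P7 via (63.055,42.95): [(33.0991, 26.9178) (45.3053, 23.6197) (45.645, 23.7231) (58.8777, 63.3146) (61.1239, 86) (51.8691, 86)]  |A|=795.6011
9. ⊥bis P4·P8 via (66.8,25.68): [(33.0991, 26.9178) (45.3053, 23.6197) (45.645, 23.7231) (58.8777, 63.3146) (61.1239, 86) (51.8691, 86)]  |A|=795.6011
10. canonical 6-gon: [(33.0991, 26.9178) (45.3053, 23.6197) (45.645, 23.7231) (58.8777, 63.3146) (61.1239, 86) (51.8691, 86)]
11. shoelace: 795.6011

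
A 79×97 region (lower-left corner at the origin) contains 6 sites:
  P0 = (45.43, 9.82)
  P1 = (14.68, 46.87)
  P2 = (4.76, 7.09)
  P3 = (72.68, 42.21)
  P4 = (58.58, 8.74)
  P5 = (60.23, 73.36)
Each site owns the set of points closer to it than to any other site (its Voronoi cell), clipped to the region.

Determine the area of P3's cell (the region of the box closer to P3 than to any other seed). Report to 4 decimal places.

Area of P3's cell: 984.3326

1. box [0,79]×[0,97]: [(0, 0) (79, 0) (79, 97) (0, 97)]
2. ⊥bis P3·P0 via (59.055,26.015): [(0, 75.6985) (79, 9.2351) (79, 97) (0, 97)]  |A|=4308.1229
3. ⊥bis P3·P1 via (43.68,44.54): [(43.2593, 39.304) (79, 9.2351) (79, 97) (47.8949, 97)]  |A|=2465.7083
4. ⊥bis P3·P2 via (38.72,24.65): [(43.2593, 39.304) (79, 9.2351) (79, 97) (47.8949, 97)]  |A|=2465.7083
5. ⊥bis P3·P4 via (65.63,25.475): [(43.2593, 39.304) (53.7462, 30.4813) (79, 19.8426) (79, 97) (47.8949, 97)]  |A|=2331.7688
6. ⊥bis P3·P5 via (66.455,57.785): [(44.0239, 48.8197) (43.2593, 39.304) (53.7462, 30.4813) (79, 19.8426) (79, 62.799)]  |A|=984.3326
7. canonical 5-gon: [(44.0239, 48.8197) (43.2593, 39.304) (53.7462, 30.4813) (79, 19.8426) (79, 62.799)]
8. shoelace: 984.3326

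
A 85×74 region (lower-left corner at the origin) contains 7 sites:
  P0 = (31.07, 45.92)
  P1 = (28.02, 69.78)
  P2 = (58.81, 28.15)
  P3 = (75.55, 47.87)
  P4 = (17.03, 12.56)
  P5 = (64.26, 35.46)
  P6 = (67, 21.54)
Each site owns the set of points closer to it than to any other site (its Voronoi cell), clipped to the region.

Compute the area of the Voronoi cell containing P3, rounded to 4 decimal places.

Area of P3's cell: 968.4579

1. box [0,85]×[0,74]: [(0, 0) (85, 0) (85, 74) (0, 74)]
2. ⊥bis P3·P0 via (53.31,46.895): [(55.3659, 0) (85, 0) (85, 74) (52.1217, 74)]  |A|=2312.9591
3. ⊥bis P3·P1 via (51.785,58.825): [(52.7, 60.8099) (55.3659, 0) (85, 0) (85, 74) (58.7803, 74)]  |A|=2269.0457
4. ⊥bis P3·P2 via (67.18,38.01): [(52.7, 60.8099) (53.1784, 49.8957) (85, 22.8829) (85, 74) (58.7803, 74)]  |A|=1165.6536
5. ⊥bis P3·P4 via (46.29,30.215): [(52.7, 60.8099) (53.1784, 49.8957) (85, 22.8829) (85, 74) (58.7803, 74)]  |A|=1165.6536
6. ⊥bis P3·P5 via (69.905,41.665): [(52.7, 60.8099) (52.8594, 57.1722) (85, 27.9323) (85, 74) (58.7803, 74)]  |A|=973.0416
7. ⊥bis P3·P6 via (71.275,34.705): [(52.7, 60.8099) (52.8594, 57.1722) (81.0415, 31.5336) (85, 30.2482) (85, 74) (58.7803, 74)]  |A|=968.4579
8. canonical 6-gon: [(52.7, 60.8099) (52.8594, 57.1722) (81.0415, 31.5336) (85, 30.2482) (85, 74) (58.7803, 74)]
9. shoelace: 968.4579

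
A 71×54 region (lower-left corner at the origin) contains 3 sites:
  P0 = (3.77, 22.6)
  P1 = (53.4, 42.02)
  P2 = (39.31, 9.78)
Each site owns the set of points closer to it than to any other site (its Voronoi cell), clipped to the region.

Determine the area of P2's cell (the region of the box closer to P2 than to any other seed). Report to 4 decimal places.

Area of P2's cell: 1264.3003

1. box [0,71]×[0,54]: [(0, 0) (71, 0) (71, 54) (0, 54)]
2. ⊥bis P2·P0 via (21.54,16.19): [(15.6999, 0) (71, 0) (71, 54) (35.1788, 54)]  |A|=2460.2731
3. ⊥bis P2·P1 via (46.355,25.9): [(27.9449, 33.9459) (15.6999, 0) (71, 0) (71, 15.1293)]  |A|=1264.3003
4. canonical 4-gon: [(27.9449, 33.9459) (15.6999, 0) (71, 0) (71, 15.1293)]
5. shoelace: 1264.3003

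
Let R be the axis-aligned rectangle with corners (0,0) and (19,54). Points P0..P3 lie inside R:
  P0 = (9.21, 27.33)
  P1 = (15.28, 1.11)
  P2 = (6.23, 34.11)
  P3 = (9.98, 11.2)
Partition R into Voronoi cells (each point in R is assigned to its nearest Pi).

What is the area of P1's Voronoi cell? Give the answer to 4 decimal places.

1. box [0,19]×[0,54]: [(0, 0) (19, 0) (19, 54) (0, 54)]
2. ⊥bis P1·P0 via (12.245,14.22): [(0, 11.3852) (0, 0) (19, 0) (19, 15.7838)]  |A|=258.106
3. ⊥bis P1·P2 via (10.755,17.61): [(0, 11.3852) (0, 0) (19, 0) (19, 15.7838)]  |A|=258.106
4. ⊥bis P1·P3 via (12.63,6.155): [(0.9123, 0) (19, 0) (19, 9.501)]  |A|=85.9256
5. canonical 3-gon: [(0.9123, 0) (19, 0) (19, 9.501)]
6. shoelace: 85.9256

Area of P1's cell: 85.9256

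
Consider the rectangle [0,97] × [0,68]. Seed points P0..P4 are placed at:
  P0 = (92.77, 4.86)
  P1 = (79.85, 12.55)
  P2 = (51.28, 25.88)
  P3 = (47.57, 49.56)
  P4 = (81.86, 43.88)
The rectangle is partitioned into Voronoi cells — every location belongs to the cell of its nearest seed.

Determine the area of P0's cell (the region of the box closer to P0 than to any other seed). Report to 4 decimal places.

Area of P0's cell: 211.6056

1. box [0,97]×[0,68]: [(0, 0) (97, 0) (97, 68) (0, 68)]
2. ⊥bis P0·P1 via (86.31,8.705): [(81.1288, 0) (97, 0) (97, 26.6653)]  |A|=211.6056
3. ⊥bis P0·P2 via (72.025,15.37): [(81.1288, 0) (97, 0) (97, 26.6653)]  |A|=211.6056
4. ⊥bis P0·P3 via (70.17,27.21): [(81.1288, 0) (97, 0) (97, 26.6653)]  |A|=211.6056
5. ⊥bis P0·P4 via (87.315,24.37): [(81.1288, 0) (97, 0) (97, 26.6653)]  |A|=211.6056
6. canonical 3-gon: [(81.1288, 0) (97, 0) (97, 26.6653)]
7. shoelace: 211.6056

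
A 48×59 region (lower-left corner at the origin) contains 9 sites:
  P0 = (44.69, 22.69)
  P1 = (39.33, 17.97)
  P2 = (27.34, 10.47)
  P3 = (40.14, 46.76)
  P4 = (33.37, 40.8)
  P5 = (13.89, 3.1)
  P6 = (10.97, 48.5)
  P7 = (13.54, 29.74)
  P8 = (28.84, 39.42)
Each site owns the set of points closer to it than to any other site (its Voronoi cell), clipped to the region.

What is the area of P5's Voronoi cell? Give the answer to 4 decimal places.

1. box [0,48]×[0,59]: [(0, 0) (48, 0) (48, 59) (0, 59)]
2. ⊥bis P5·P0 via (29.29,12.895): [(0, 58.9456) (0, 0) (37.4917, 0)]  |A|=1104.9867
3. ⊥bis P5·P1 via (26.61,10.535): [(0, 56.0601) (0, 0) (32.7678, 0)]  |A|=918.4844
4. ⊥bis P5·P2 via (20.615,6.785): [(0, 44.4067) (0, 0) (24.3329, 0)]  |A|=540.2711
5. ⊥bis P5·P3 via (27.015,24.93): [(2.643, 39.5834) (0, 41.1724) (0, 0) (24.3329, 0)]  |A|=535.9971
6. ⊥bis P5·P4 via (23.63,21.95): [(7.8324, 30.1128) (0, 34.1599) (0, 0) (24.3329, 0)]  |A|=500.1425
7. ⊥bis P5·P6 via (12.43,25.8): [(10.2717, 25.6612) (0, 25.0005) (0, 0) (24.3329, 0)]  |A|=440.6041
8. ⊥bis P5·P7 via (13.715,16.42): [(15.3239, 16.4411) (0, 16.2398) (0, 0) (24.3329, 0)]  |A|=324.4584
9. ⊥bis P5·P8 via (21.365,21.26): [(15.3239, 16.4411) (0, 16.2398) (0, 0) (24.3329, 0)]  |A|=324.4584
10. canonical 4-gon: [(15.3239, 16.4411) (0, 16.2398) (0, 0) (24.3329, 0)]
11. shoelace: 324.4584

Area of P5's cell: 324.4584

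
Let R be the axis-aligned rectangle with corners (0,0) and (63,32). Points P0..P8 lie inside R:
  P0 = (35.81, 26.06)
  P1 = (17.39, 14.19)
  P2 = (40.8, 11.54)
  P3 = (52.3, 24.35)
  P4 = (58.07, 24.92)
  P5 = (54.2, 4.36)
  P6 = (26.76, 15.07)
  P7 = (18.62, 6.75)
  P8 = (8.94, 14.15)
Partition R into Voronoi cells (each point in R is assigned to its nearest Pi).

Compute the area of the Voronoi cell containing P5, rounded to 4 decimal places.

Area of P5's cell: 226.0917

1. box [0,63]×[0,32]: [(0, 0) (63, 0) (63, 32) (0, 32)]
2. ⊥bis P5·P0 via (45.005,15.21): [(27.0574, 0) (63, 0) (63, 30.4601)]  |A|=547.4089
3. ⊥bis P5·P1 via (35.795,9.275): [(35.1495, 6.8578) (33.3181, 0) (63, 0) (63, 30.4601)]  |A|=525.9413
4. ⊥bis P5·P2 via (47.5,7.95): [(56.7012, 25.1221) (43.2402, 0) (63, 0) (63, 30.4601)]  |A|=344.1352
5. ⊥bis P5·P3 via (53.25,14.355): [(50.8075, 14.1229) (43.2402, 0) (63, 0) (63, 15.2817)]  |A|=232.693
6. ⊥bis P5·P4 via (56.135,14.64): [(56.1731, 14.6328) (50.8075, 14.1229) (43.2402, 0) (63, 0) (63, 13.3478)]  |A|=226.0917
7. ⊥bis P5·P6 via (40.48,9.715): [(56.1731, 14.6328) (50.8075, 14.1229) (43.2402, 0) (63, 0) (63, 13.3478)]  |A|=226.0917
8. ⊥bis P5·P7 via (36.41,5.555): [(56.1731, 14.6328) (50.8075, 14.1229) (43.2402, 0) (63, 0) (63, 13.3478)]  |A|=226.0917
9. ⊥bis P5·P8 via (31.57,9.255): [(56.1731, 14.6328) (50.8075, 14.1229) (43.2402, 0) (63, 0) (63, 13.3478)]  |A|=226.0917
10. canonical 5-gon: [(56.1731, 14.6328) (50.8075, 14.1229) (43.2402, 0) (63, 0) (63, 13.3478)]
11. shoelace: 226.0917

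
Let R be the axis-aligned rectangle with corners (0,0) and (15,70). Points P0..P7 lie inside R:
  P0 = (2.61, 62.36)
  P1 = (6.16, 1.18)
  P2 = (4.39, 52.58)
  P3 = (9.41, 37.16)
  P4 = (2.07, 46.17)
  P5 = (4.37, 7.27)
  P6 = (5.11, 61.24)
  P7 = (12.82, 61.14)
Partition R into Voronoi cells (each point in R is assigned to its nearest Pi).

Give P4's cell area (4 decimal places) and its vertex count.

Area of P4's cell: 78.0827 (3 vertices)

1. box [0,15]×[0,70]: [(0, 0) (15, 0) (15, 70) (0, 70)]
2. ⊥bis P4·P0 via (2.34,54.265): [(0, 54.343) (0, 0) (15, 0) (15, 53.8427)]  |A|=811.3934
3. ⊥bis P4·P1 via (4.115,23.675): [(0, 54.343) (0, 23.3009) (15, 24.6645) (15, 53.8427)]  |A|=451.6525
4. ⊥bis P4·P2 via (3.23,49.375): [(0, 50.544) (0, 23.3009) (15, 24.6645) (15, 45.115)]  |A|=357.7022
5. ⊥bis P4·P3 via (5.74,41.665): [(11.5208, 46.3743) (0, 50.544) (0, 36.9889)]  |A|=78.0827
6. ⊥bis P4·P5 via (3.22,26.72): [(11.5208, 46.3743) (0, 50.544) (0, 36.9889)]  |A|=78.0827
7. ⊥bis P4·P6 via (3.59,53.705): [(11.5208, 46.3743) (0, 50.544) (0, 36.9889)]  |A|=78.0827
8. ⊥bis P4·P7 via (7.445,53.655): [(11.5208, 46.3743) (0, 50.544) (0, 36.9889)]  |A|=78.0827
9. canonical 3-gon: [(11.5208, 46.3743) (0, 50.544) (0, 36.9889)]
10. shoelace: 78.0827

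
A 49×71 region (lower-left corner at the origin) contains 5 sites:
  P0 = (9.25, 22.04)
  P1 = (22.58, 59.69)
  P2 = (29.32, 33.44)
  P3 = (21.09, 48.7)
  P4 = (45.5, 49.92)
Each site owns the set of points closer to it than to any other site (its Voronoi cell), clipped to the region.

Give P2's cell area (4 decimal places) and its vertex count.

Area of P2's cell: 984.3139 (5 vertices)

1. box [0,49]×[0,71]: [(0, 0) (49, 0) (49, 71) (0, 71)]
2. ⊥bis P2·P0 via (19.285,27.74): [(0, 61.6917) (35.0417, 0) (49, 0) (49, 71) (0, 71)]  |A|=2398.1096
3. ⊥bis P2·P1 via (25.95,46.565): [(10.8015, 42.6754) (35.0417, 0) (49, 0) (49, 52.4834)]  |A|=1300.2324
4. ⊥bis P2·P3 via (25.205,41.07): [(43.9754, 51.1932) (14.8772, 35.5) (35.0417, 0) (49, 0) (49, 52.4834)]  |A|=1163.856
5. ⊥bis P2·P4 via (37.41,41.68): [(33.4837, 45.5348) (14.8772, 35.5) (35.0417, 0) (49, 0) (49, 30.301)]  |A|=984.3139
6. canonical 5-gon: [(33.4837, 45.5348) (14.8772, 35.5) (35.0417, 0) (49, 0) (49, 30.301)]
7. shoelace: 984.3139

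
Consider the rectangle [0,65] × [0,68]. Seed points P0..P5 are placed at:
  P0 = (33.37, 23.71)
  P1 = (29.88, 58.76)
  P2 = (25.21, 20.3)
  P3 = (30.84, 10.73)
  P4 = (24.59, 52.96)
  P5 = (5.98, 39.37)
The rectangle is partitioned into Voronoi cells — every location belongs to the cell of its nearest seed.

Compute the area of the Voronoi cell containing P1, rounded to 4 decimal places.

1. box [0,65]×[0,68]: [(0, 0) (65, 0) (65, 68) (0, 68)]
2. ⊥bis P1·P0 via (31.625,41.235): [(0, 38.086) (65, 44.5582) (65, 68) (0, 68)]  |A|=1734.0618
3. ⊥bis P1·P2 via (27.545,39.53): [(0, 42.8746) (21.6682, 40.2436) (65, 44.5582) (65, 68) (0, 68)]  |A|=1682.1814
4. ⊥bis P1·P3 via (30.36,34.745): [(0, 42.8746) (21.6682, 40.2436) (65, 44.5582) (65, 68) (0, 68)]  |A|=1682.1814
5. ⊥bis P1·P4 via (27.235,55.86): [(42.1238, 42.2804) (65, 44.5582) (65, 68) (13.9246, 68)]  |A|=924.9492
6. ⊥bis P1·P5 via (17.93,49.065): [(42.1238, 42.2804) (65, 44.5582) (65, 68) (13.9246, 68)]  |A|=924.9492
7. canonical 4-gon: [(42.1238, 42.2804) (65, 44.5582) (65, 68) (13.9246, 68)]
8. shoelace: 924.9492

Area of P1's cell: 924.9492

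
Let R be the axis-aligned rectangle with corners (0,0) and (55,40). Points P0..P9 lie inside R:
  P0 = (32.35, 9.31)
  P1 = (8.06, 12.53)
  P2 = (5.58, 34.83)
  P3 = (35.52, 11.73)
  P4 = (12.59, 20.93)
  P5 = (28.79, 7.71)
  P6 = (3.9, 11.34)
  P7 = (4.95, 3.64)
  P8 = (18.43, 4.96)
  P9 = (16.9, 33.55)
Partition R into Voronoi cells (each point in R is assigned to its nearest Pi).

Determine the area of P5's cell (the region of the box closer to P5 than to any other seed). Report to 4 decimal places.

1. box [0,55]×[0,40]: [(0, 0) (55, 0) (55, 40) (0, 40)]
2. ⊥bis P5·P0 via (30.57,8.51): [(0, 0) (34.3947, 0) (16.4172, 40) (0, 40)]  |A|=1016.2382
3. ⊥bis P5·P1 via (18.425,10.12): [(16.072, 0) (34.3947, 0) (22.3192, 26.8681)]  |A|=246.149
4. ⊥bis P5·P2 via (17.185,21.27): [(21.9696, 25.3648) (16.072, 0) (34.3947, 0) (22.71, 25.9985)]  |A|=245.7032
5. ⊥bis P5·P3 via (32.155,9.72): [(22.5257, 25.8407) (21.9696, 25.3648) (16.072, 0) (34.3947, 0) (23.5566, 24.1149)]  |A|=245.4628
6. ⊥bis P5·P4 via (20.69,14.32): [(18.8882, 12.112) (16.072, 0) (34.3947, 0) (25.3773, 20.0638)]  |A|=211.9134
7. ⊥bis P5·P6 via (16.345,9.525): [(18.8882, 12.112) (16.072, 0) (34.3947, 0) (25.3773, 20.0638)]  |A|=211.9134
8. ⊥bis P5·P7 via (16.87,5.675): [(18.8882, 12.112) (17.0908, 4.3818) (17.8388, 0) (34.3947, 0) (25.3773, 20.0638)]  |A|=208.0424
9. ⊥bis P5·P8 via (23.61,6.335): [(21.294, 15.0601) (25.2916, 0) (34.3947, 0) (25.3773, 20.0638)]  |A|=132.0708
10. ⊥bis P5·P9 via (22.845,20.63): [(21.294, 15.0601) (25.2916, 0) (34.3947, 0) (25.3773, 20.0638)]  |A|=132.0708
11. canonical 4-gon: [(21.294, 15.0601) (25.2916, 0) (34.3947, 0) (25.3773, 20.0638)]
12. shoelace: 132.0708

Area of P5's cell: 132.0708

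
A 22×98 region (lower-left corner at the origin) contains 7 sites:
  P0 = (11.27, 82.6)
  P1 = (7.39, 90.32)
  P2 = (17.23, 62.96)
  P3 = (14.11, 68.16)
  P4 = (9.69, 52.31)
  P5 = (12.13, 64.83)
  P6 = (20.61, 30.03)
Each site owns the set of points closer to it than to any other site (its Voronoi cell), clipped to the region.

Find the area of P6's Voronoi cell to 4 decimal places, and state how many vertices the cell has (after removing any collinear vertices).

Area of P6's cell: 860.9915 (4 vertices)

1. box [0,22]×[0,98]: [(0, 0) (22, 0) (22, 98) (0, 98)]
2. ⊥bis P6·P0 via (15.94,56.315): [(0, 53.483) (0, 0) (22, 0) (22, 57.3917)]  |A|=1219.6211
3. ⊥bis P6·P1 via (14,60.175): [(0, 53.483) (0, 0) (22, 0) (22, 57.3917)]  |A|=1219.6211
4. ⊥bis P6·P2 via (18.92,46.495): [(0, 44.553) (0, 0) (22, 0) (22, 46.8111)]  |A|=1005.0057
5. ⊥bis P6·P3 via (17.36,49.095): [(0, 44.553) (0, 0) (22, 0) (22, 46.8111)]  |A|=1005.0057
6. ⊥bis P6·P4 via (15.15,41.17): [(0, 33.7446) (0, 0) (22, 0) (22, 44.5274)]  |A|=860.9915
7. ⊥bis P6·P5 via (16.37,47.43): [(0, 33.7446) (0, 0) (22, 0) (22, 44.5274)]  |A|=860.9915
8. canonical 4-gon: [(0, 33.7446) (0, 0) (22, 0) (22, 44.5274)]
9. shoelace: 860.9915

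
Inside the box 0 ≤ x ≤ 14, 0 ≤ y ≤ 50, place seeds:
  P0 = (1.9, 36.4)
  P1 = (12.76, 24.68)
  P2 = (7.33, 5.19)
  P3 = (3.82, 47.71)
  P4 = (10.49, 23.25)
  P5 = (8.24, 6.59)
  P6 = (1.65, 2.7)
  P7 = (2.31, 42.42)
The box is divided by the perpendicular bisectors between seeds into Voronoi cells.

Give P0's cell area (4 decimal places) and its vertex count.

Area of P0's cell: 116.2543 (5 vertices)

1. box [0,14]×[0,50]: [(0, 0) (14, 0) (14, 50) (0, 50)]
2. ⊥bis P0·P1 via (7.33,30.54): [(0, 23.7479) (14, 36.7206) (14, 50) (0, 50)]  |A|=276.721
3. ⊥bis P0·P2 via (4.615,20.795): [(0, 23.7479) (14, 36.7206) (14, 50) (0, 50)]  |A|=276.721
4. ⊥bis P0·P3 via (2.86,42.055): [(0, 42.5405) (0, 23.7479) (14, 36.7206) (14, 40.1639)]  |A|=155.6516
5. ⊥bis P0·P4 via (6.195,29.825): [(0, 42.5405) (0, 25.7782) (7.4266, 30.6295) (14, 36.7206) (14, 40.1639)]  |A|=148.1123
6. ⊥bis P0·P5 via (5.07,21.495): [(0, 42.5405) (0, 25.7782) (7.4266, 30.6295) (14, 36.7206) (14, 40.1639)]  |A|=148.1123
7. ⊥bis P0·P6 via (1.775,19.55): [(0, 42.5405) (0, 25.7782) (7.4266, 30.6295) (14, 36.7206) (14, 40.1639)]  |A|=148.1123
8. ⊥bis P0·P7 via (2.105,39.41): [(0, 39.5534) (0, 25.7782) (7.4266, 30.6295) (14, 36.7206) (14, 38.5999)]  |A|=116.2543
9. canonical 5-gon: [(0, 39.5534) (0, 25.7782) (7.4266, 30.6295) (14, 36.7206) (14, 38.5999)]
10. shoelace: 116.2543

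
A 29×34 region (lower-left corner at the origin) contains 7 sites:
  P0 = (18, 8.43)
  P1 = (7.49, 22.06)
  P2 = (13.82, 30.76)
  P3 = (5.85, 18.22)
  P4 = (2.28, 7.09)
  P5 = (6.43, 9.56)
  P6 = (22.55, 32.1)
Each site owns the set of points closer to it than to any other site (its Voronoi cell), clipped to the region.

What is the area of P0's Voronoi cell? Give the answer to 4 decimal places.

1. box [0,29]×[0,34]: [(0, 0) (29, 0) (29, 34) (0, 34)]
2. ⊥bis P0·P1 via (12.745,15.245): [(0, 5.4174) (0, 0) (29, 0) (29, 27.7791)]  |A|=481.3498
3. ⊥bis P0·P2 via (15.91,19.595): [(19.1802, 20.2072) (0, 5.4174) (0, 0) (29, 0) (29, 22.0453)]  |A|=453.1976
4. ⊥bis P0·P3 via (11.925,13.325): [(19.1802, 20.2072) (14.665, 16.7255) (1.1882, 0) (29, 0) (29, 22.0453)]  |A|=403.5376
5. ⊥bis P0·P4 via (10.14,7.76): [(19.1802, 20.2072) (14.665, 16.7255) (9.8818, 10.7892) (10.8015, 0) (29, 0) (29, 22.0453)]  |A|=351.6778
6. ⊥bis P0·P5 via (12.215,8.995): [(19.1802, 20.2072) (14.665, 16.7255) (12.7362, 14.3318) (11.3365, 0) (29, 0) (29, 22.0453)]  |A|=330.8163
7. ⊥bis P0·P6 via (20.275,20.265): [(19.8873, 20.3395) (19.1802, 20.2072) (14.665, 16.7255) (12.7362, 14.3318) (11.3365, 0) (29, 0) (29, 18.5878)]  |A|=315.0626
8. canonical 7-gon: [(19.8873, 20.3395) (19.1802, 20.2072) (14.665, 16.7255) (12.7362, 14.3318) (11.3365, 0) (29, 0) (29, 18.5878)]
9. shoelace: 315.0626

Area of P0's cell: 315.0626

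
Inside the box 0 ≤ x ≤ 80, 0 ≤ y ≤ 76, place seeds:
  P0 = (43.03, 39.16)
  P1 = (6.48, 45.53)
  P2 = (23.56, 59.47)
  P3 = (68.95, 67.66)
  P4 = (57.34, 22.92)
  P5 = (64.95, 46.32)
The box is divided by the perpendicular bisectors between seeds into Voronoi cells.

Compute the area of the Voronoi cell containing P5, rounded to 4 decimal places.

Area of P5's cell: 673.3746

1. box [0,80]×[0,76]: [(0, 0) (80, 0) (80, 76) (0, 76)]
2. ⊥bis P5·P0 via (53.99,42.74): [(67.9507, 0) (80, 0) (80, 76) (43.1259, 76)]  |A|=1859.0904
3. ⊥bis P5·P1 via (35.715,45.925): [(67.9507, 0) (80, 0) (80, 76) (43.1259, 76)]  |A|=1859.0904
4. ⊥bis P5·P2 via (44.255,52.895): [(47.4195, 62.8553) (67.9507, 0) (80, 0) (80, 76) (51.5957, 76)]  |A|=1803.4239
5. ⊥bis P5·P3 via (66.95,56.99): [(48.1865, 60.5071) (67.9507, 0) (80, 0) (80, 54.5439)]  |A|=1232.1492
6. ⊥bis P5·P4 via (61.145,34.62): [(48.1865, 60.5071) (56.1072, 36.2584) (80, 28.4881) (80, 54.5439)]  |A|=673.3746
7. canonical 4-gon: [(48.1865, 60.5071) (56.1072, 36.2584) (80, 28.4881) (80, 54.5439)]
8. shoelace: 673.3746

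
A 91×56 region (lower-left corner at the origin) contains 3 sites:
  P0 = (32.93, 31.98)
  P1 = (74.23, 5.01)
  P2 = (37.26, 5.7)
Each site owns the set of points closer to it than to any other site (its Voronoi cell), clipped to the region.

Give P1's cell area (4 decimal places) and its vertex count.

Area of P1's cell: 1590.2741 (5 vertices)

1. box [0,91]×[0,56]: [(0, 0) (91, 0) (91, 56) (0, 56)]
2. ⊥bis P1·P0 via (53.58,18.495): [(41.5023, 0) (91, 0) (91, 56) (78.0718, 56)]  |A|=1747.927
3. ⊥bis P1·P2 via (55.745,5.355): [(56.0612, 22.2945) (55.6451, 0) (91, 0) (91, 56) (78.0718, 56)]  |A|=1590.2741
4. canonical 5-gon: [(56.0612, 22.2945) (55.6451, 0) (91, 0) (91, 56) (78.0718, 56)]
5. shoelace: 1590.2741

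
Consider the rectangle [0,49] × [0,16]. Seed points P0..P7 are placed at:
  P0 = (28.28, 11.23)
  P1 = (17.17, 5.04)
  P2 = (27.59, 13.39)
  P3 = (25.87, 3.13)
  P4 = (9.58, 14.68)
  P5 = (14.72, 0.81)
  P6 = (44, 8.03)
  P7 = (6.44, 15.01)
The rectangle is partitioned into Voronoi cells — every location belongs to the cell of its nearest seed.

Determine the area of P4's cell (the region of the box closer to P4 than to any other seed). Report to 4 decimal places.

Area of P4's cell: 69.3234

1. box [0,49]×[0,16]: [(0, 0) (49, 0) (49, 16) (0, 16)]
2. ⊥bis P4·P0 via (18.93,12.955): [(0, 0) (16.5399, 0) (19.4918, 16) (0, 16)]  |A|=288.2535
3. ⊥bis P4·P1 via (13.375,9.86): [(0, 0) (0.8519, 0) (19.206, 14.451) (19.4918, 16) (0, 16)]  |A|=174.8997
4. ⊥bis P4·P2 via (18.585,14.035): [(0, 0) (0.8519, 0) (18.5795, 13.9577) (18.7257, 16) (0, 16)]  |A|=173.7027
5. ⊥bis P4·P3 via (17.725,8.905): [(0, 0) (0.8519, 0) (18.5795, 13.9577) (18.7257, 16) (0, 16)]  |A|=173.7027
6. ⊥bis P4·P5 via (12.15,7.745): [(0, 3.2424) (9.3894, 6.722) (18.5795, 13.9577) (18.7257, 16) (0, 16)]  |A|=155.6173
7. ⊥bis P4·P6 via (26.79,11.355): [(0, 3.2424) (9.3894, 6.722) (18.5795, 13.9577) (18.7257, 16) (0, 16)]  |A|=155.6173
8. ⊥bis P4·P7 via (8.01,14.845): [(7.0658, 5.8609) (9.3894, 6.722) (18.5795, 13.9577) (18.7257, 16) (8.1314, 16)]  |A|=69.3234
9. canonical 5-gon: [(7.0658, 5.8609) (9.3894, 6.722) (18.5795, 13.9577) (18.7257, 16) (8.1314, 16)]
10. shoelace: 69.3234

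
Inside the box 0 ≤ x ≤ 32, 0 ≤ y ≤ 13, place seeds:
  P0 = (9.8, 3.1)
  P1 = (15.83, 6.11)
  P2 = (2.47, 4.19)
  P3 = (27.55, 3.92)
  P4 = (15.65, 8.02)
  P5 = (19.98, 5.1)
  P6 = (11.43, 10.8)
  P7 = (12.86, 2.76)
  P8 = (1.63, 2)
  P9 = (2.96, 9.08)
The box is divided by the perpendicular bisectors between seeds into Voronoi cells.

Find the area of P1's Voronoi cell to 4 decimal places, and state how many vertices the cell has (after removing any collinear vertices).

1. box [0,32]×[0,13]: [(0, 0) (32, 0) (32, 13) (0, 13)]
2. ⊥bis P1·P0 via (12.815,4.605): [(15.1137, 0) (32, 0) (32, 13) (8.6245, 13)]  |A|=261.7021
3. ⊥bis P1·P2 via (9.15,5.15): [(15.1137, 0) (32, 0) (32, 13) (8.6245, 13)]  |A|=261.7021
4. ⊥bis P1·P3 via (21.69,5.015): [(15.1137, 0) (20.7529, 0) (23.1821, 13) (8.6245, 13)]  |A|=131.2794
5. ⊥bis P1·P4 via (15.74,7.065): [(11.7736, 6.6912) (15.1137, 0) (20.7529, 0) (22.1866, 7.6725)]  |A|=58.11
6. ⊥bis P1·P5 via (17.905,5.605): [(18.3195, 7.3081) (11.7736, 6.6912) (15.1137, 0) (16.5409, 0)]  |A|=28.1452
7. ⊥bis P1·P6 via (13.63,8.455): [(18.3195, 7.3081) (11.7736, 6.6912) (15.1137, 0) (16.5409, 0)]  |A|=28.1452
8. ⊥bis P1·P7 via (14.345,4.435): [(17.039, 2.0466) (18.3195, 7.3081) (11.7976, 6.6935)]  |A|=16.764
9. ⊥bis P1·P8 via (8.73,4.055): [(17.039, 2.0466) (18.3195, 7.3081) (11.7976, 6.6935)]  |A|=16.764
10. ⊥bis P1·P9 via (9.395,7.595): [(17.039, 2.0466) (18.3195, 7.3081) (11.7976, 6.6935)]  |A|=16.764
11. canonical 3-gon: [(17.039, 2.0466) (18.3195, 7.3081) (11.7976, 6.6935)]
12. shoelace: 16.764

Area of P1's cell: 16.7640 (3 vertices)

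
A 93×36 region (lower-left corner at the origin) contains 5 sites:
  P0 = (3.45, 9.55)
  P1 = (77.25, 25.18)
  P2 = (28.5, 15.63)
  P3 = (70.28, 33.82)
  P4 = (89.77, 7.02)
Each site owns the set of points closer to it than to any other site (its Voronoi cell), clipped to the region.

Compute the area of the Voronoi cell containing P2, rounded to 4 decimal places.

Area of P2's cell: 1333.1208

1. box [0,93]×[0,36]: [(0, 0) (93, 0) (93, 36) (0, 36)]
2. ⊥bis P2·P0 via (15.975,12.59): [(19.0308, 0) (93, 0) (93, 36) (10.2931, 36)]  |A|=2820.1711
3. ⊥bis P2·P1 via (52.875,20.405): [(19.0308, 0) (56.8723, 0) (49.82, 36) (10.2931, 36)]  |A|=1392.6319
4. ⊥bis P2·P3 via (49.39,24.725): [(19.0308, 0) (56.8723, 0) (54.1872, 13.7064) (44.4811, 36) (10.2931, 36)]  |A|=1333.1208
5. ⊥bis P2·P4 via (59.135,11.325): [(19.0308, 0) (56.8723, 0) (54.1872, 13.7064) (44.4811, 36) (10.2931, 36)]  |A|=1333.1208
6. canonical 5-gon: [(19.0308, 0) (56.8723, 0) (54.1872, 13.7064) (44.4811, 36) (10.2931, 36)]
7. shoelace: 1333.1208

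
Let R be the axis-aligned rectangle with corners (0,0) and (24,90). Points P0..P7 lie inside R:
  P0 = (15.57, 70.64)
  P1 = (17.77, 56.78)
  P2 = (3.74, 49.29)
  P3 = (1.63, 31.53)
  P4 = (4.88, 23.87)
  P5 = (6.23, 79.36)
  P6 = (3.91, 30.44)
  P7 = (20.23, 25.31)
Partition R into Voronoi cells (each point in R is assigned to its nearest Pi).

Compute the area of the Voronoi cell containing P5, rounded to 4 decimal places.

1. box [0,24]×[0,90]: [(0, 0) (24, 0) (24, 90) (0, 90)]
2. ⊥bis P5·P0 via (10.9,75): [(0, 63.325) (24, 89.0314) (24, 90) (0, 90)]  |A|=331.7229
3. ⊥bis P5·P1 via (12,68.07): [(0, 63.325) (24, 89.0314) (24, 90) (0, 90)]  |A|=331.7229
4. ⊥bis P5·P2 via (4.985,64.325): [(0, 64.7378) (1.2244, 64.6364) (24, 89.0314) (24, 90) (0, 90)]  |A|=330.8581
5. ⊥bis P5·P3 via (3.93,55.445): [(0, 64.7378) (1.2244, 64.6364) (24, 89.0314) (24, 90) (0, 90)]  |A|=330.8581
6. ⊥bis P5·P4 via (5.555,51.615): [(0, 64.7378) (1.2244, 64.6364) (24, 89.0314) (24, 90) (0, 90)]  |A|=330.8581
7. ⊥bis P5·P6 via (5.07,54.9): [(0, 64.7378) (1.2244, 64.6364) (24, 89.0314) (24, 90) (0, 90)]  |A|=330.8581
8. ⊥bis P5·P7 via (13.23,52.335): [(0, 64.7378) (1.2244, 64.6364) (24, 89.0314) (24, 90) (0, 90)]  |A|=330.8581
9. canonical 5-gon: [(0, 64.7378) (1.2244, 64.6364) (24, 89.0314) (24, 90) (0, 90)]
10. shoelace: 330.8581

Area of P5's cell: 330.8581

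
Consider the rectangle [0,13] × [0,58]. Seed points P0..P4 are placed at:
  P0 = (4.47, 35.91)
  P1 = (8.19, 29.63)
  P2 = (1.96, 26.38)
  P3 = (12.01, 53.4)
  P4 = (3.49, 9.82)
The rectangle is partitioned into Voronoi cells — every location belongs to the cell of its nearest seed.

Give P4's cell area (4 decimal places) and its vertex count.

Area of P4's cell: 238.2466 (5 vertices)

1. box [0,13]×[0,58]: [(0, 0) (13, 0) (13, 58) (0, 58)]
2. ⊥bis P4·P0 via (3.98,22.865): [(0, 23.0145) (0, 0) (13, 0) (13, 22.5262)]  |A|=296.0145
3. ⊥bis P4·P1 via (5.84,19.725): [(0, 21.1106) (0, 0) (13, 0) (13, 18.0263)]  |A|=254.3894
4. ⊥bis P4·P2 via (2.725,18.1): [(9.8965, 18.7626) (0, 17.8482) (0, 0) (13, 0) (13, 18.0263)]  |A|=238.2466
5. ⊥bis P4·P3 via (7.75,31.61): [(9.8965, 18.7626) (0, 17.8482) (0, 0) (13, 0) (13, 18.0263)]  |A|=238.2466
6. canonical 5-gon: [(9.8965, 18.7626) (0, 17.8482) (0, 0) (13, 0) (13, 18.0263)]
7. shoelace: 238.2466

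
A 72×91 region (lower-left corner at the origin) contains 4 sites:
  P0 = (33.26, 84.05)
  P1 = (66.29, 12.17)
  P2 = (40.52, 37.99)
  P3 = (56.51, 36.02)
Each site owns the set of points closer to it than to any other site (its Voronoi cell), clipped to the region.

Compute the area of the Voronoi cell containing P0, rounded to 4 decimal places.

1. box [0,72]×[0,91]: [(0, 0) (72, 0) (72, 91) (0, 91)]
2. ⊥bis P0·P1 via (49.775,48.11): [(0, 25.2376) (72, 58.3227) (72, 91) (0, 91)]  |A|=3543.8278
3. ⊥bis P0·P2 via (36.89,61.02): [(0, 55.2054) (72, 66.5541) (72, 91) (0, 91)]  |A|=2168.6603
4. ⊥bis P0·P3 via (44.885,60.035): [(0, 55.2054) (51.7625, 63.3642) (72, 73.1606) (72, 91) (0, 91)]  |A|=2101.8101
5. canonical 5-gon: [(0, 55.2054) (51.7625, 63.3642) (72, 73.1606) (72, 91) (0, 91)]
6. shoelace: 2101.8101

Area of P0's cell: 2101.8101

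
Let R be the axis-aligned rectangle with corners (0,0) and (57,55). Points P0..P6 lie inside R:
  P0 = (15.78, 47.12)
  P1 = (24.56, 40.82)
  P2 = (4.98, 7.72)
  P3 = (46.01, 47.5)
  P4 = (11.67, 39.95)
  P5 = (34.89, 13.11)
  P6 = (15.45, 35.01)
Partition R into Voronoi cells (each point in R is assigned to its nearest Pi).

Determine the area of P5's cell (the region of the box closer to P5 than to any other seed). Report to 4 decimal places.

1. box [0,57]×[0,55]: [(0, 0) (57, 0) (57, 55) (0, 55)]
2. ⊥bis P5·P0 via (25.335,30.115): [(0, 15.8794) (0, 0) (57, 0) (57, 47.9074)]  |A|=1817.9234
3. ⊥bis P5·P1 via (29.725,26.965): [(0.0233, 15.8925) (0, 15.8794) (0, 0) (57, 0) (57, 37.1328)]  |A|=1510.9749
4. ⊥bis P5·P2 via (19.935,10.415): [(17.7566, 22.5033) (21.8119, 0) (57, 0) (57, 37.1328)]  |A|=1124.5341
5. ⊥bis P5·P3 via (40.45,30.305): [(39.5045, 30.6107) (17.7566, 22.5033) (21.8119, 0) (57, 0) (57, 24.9536)]  |A|=1017.9931
6. ⊥bis P5·P4 via (23.28,26.53): [(39.5045, 30.6107) (19.2835, 23.0725) (17.8738, 21.853) (21.8119, 0) (57, 0) (57, 24.9536)]  |A|=1017.4633
7. ⊥bis P5·P6 via (25.17,24.06): [(39.5045, 30.6107) (27.5141, 26.1408) (18.5371, 18.1722) (21.8119, 0) (57, 0) (57, 24.9536)]  |A|=995.443
8. canonical 6-gon: [(39.5045, 30.6107) (27.5141, 26.1408) (18.5371, 18.1722) (21.8119, 0) (57, 0) (57, 24.9536)]
9. shoelace: 995.443

Area of P5's cell: 995.4430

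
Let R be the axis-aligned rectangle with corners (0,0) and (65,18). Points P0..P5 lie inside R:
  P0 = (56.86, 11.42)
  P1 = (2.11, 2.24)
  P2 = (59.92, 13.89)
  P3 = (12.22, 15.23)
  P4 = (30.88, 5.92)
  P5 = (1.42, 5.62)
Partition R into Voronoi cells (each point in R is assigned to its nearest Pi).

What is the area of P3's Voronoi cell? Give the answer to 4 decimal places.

Area of P3's cell: 222.7761

1. box [0,65]×[0,18]: [(0, 0) (65, 0) (65, 18) (0, 18)]
2. ⊥bis P3·P0 via (34.54,13.325): [(0, 0) (33.4027, 0) (34.939, 18) (0, 18)]  |A|=615.0755
3. ⊥bis P3·P1 via (7.165,8.735): [(0, 14.3115) (18.3883, 0) (33.4027, 0) (34.939, 18) (0, 18)]  |A|=483.4938
4. ⊥bis P3·P2 via (36.07,14.56): [(0, 14.3115) (18.3883, 0) (33.4027, 0) (34.939, 18) (0, 18)]  |A|=483.4938
5. ⊥bis P3·P4 via (21.55,10.575): [(0, 14.3115) (16.8653, 1.1854) (25.2545, 18) (0, 18)]  |A|=243.4269
6. ⊥bis P3·P5 via (6.82,10.425): [(10.9338, 5.8017) (16.8653, 1.1854) (25.2545, 18) (0.0797, 18)]  |A|=222.7761
7. canonical 4-gon: [(10.9338, 5.8017) (16.8653, 1.1854) (25.2545, 18) (0.0797, 18)]
8. shoelace: 222.7761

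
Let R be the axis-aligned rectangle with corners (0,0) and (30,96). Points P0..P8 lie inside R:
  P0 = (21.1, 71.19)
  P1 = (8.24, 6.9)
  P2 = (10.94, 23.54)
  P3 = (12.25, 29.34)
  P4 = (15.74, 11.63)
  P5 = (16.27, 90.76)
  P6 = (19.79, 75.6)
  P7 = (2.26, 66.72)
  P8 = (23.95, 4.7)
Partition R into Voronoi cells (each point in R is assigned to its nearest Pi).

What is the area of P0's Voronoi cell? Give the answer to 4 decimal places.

1. box [0,30]×[0,96]: [(0, 0) (30, 0) (30, 96) (0, 96)]
2. ⊥bis P0·P1 via (14.67,39.045): [(0, 41.9795) (30, 35.9785) (30, 96) (0, 96)]  |A|=1710.6303
3. ⊥bis P0·P2 via (16.02,47.365): [(0, 50.7808) (30, 44.3842) (30, 96) (0, 96)]  |A|=1452.5254
4. ⊥bis P0·P3 via (16.675,50.265): [(0, 53.7913) (30, 47.4472) (30, 96) (0, 96)]  |A|=1361.4237
5. ⊥bis P0·P4 via (18.42,41.41): [(0, 53.7913) (30, 47.4472) (30, 96) (0, 96)]  |A|=1361.4237
6. ⊥bis P0·P5 via (18.685,80.975): [(0, 76.3634) (0, 53.7913) (30, 47.4472) (30, 83.7676)]  |A|=883.3892
7. ⊥bis P0·P6 via (20.445,73.395): [(0, 67.3218) (0, 53.7913) (30, 47.4472) (30, 76.2333)]  |A|=634.7502
8. ⊥bis P0·P7 via (11.68,68.955): [(11.273, 70.6704) (16.0848, 50.3898) (30, 47.4472) (30, 76.2333)]  |A|=403.5641
9. ⊥bis P0·P8 via (22.525,37.945): [(11.273, 70.6704) (16.0848, 50.3898) (30, 47.4472) (30, 76.2333)]  |A|=403.5641
10. canonical 4-gon: [(11.273, 70.6704) (16.0848, 50.3898) (30, 47.4472) (30, 76.2333)]
11. shoelace: 403.5641

Area of P0's cell: 403.5641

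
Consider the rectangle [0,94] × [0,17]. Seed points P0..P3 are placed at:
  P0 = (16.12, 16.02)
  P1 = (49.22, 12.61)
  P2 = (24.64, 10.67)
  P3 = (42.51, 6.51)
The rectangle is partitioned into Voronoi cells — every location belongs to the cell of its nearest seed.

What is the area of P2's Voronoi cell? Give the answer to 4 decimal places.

Area of P2's cell: 275.6786

1. box [0,94]×[0,17]: [(0, 0) (94, 0) (94, 17) (0, 17)]
2. ⊥bis P2·P0 via (20.38,13.345): [(12.0002, 0) (94, 0) (94, 17) (22.6751, 17)]  |A|=1303.2598
3. ⊥bis P2·P1 via (36.93,11.64): [(12.0002, 0) (37.8487, 0) (36.507, 17) (22.6751, 17)]  |A|=337.2829
4. ⊥bis P2·P3 via (33.575,8.59): [(12.0002, 0) (31.5753, 0) (35.5328, 17) (22.6751, 17)]  |A|=275.6786
5. canonical 4-gon: [(12.0002, 0) (31.5753, 0) (35.5328, 17) (22.6751, 17)]
6. shoelace: 275.6786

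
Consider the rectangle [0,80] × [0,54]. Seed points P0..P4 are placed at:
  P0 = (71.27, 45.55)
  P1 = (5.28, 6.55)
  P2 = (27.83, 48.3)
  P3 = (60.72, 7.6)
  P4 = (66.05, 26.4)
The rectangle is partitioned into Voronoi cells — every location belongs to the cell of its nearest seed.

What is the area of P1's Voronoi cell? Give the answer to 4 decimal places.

1. box [0,80]×[0,54]: [(0, 0) (80, 0) (80, 54) (0, 54)]
2. ⊥bis P1·P0 via (38.275,26.05): [(0, 0) (53.6705, 0) (21.7566, 54) (0, 54)]  |A|=2036.5318
3. ⊥bis P1·P2 via (16.555,27.425): [(0, 36.3667) (0, 0) (53.6705, 0) (47.2655, 10.8377)]  |A|=1150.2758
4. ⊥bis P1·P3 via (33,7.075): [(32.7806, 18.6613) (0, 36.3667) (0, 0) (33.134, 0)]  |A|=905.2211
5. ⊥bis P1·P4 via (35.665,16.475): [(32.7806, 18.6613) (0, 36.3667) (0, 0) (33.134, 0)]  |A|=905.2211
6. canonical 4-gon: [(32.7806, 18.6613) (0, 36.3667) (0, 0) (33.134, 0)]
7. shoelace: 905.2211

Area of P1's cell: 905.2211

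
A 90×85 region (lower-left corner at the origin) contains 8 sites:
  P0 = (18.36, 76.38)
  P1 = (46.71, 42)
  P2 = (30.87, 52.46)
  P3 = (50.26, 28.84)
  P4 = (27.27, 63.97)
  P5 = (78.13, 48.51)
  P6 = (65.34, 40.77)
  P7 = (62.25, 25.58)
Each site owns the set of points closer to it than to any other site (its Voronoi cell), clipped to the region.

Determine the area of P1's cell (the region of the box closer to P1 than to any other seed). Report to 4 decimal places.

1. box [0,90]×[0,85]: [(0, 0) (90, 0) (90, 85) (0, 85)]
2. ⊥bis P1·P0 via (32.535,59.19): [(0, 32.3614) (0, 0) (90, 0) (90, 85) (63.8347, 85)]  |A|=5969.9142
3. ⊥bis P1·P2 via (38.79,47.23): [(63.6082, 84.8132) (7.6015, 0) (90, 0) (90, 85) (63.8347, 85)]  |A|=4618.3355
4. ⊥bis P1·P3 via (48.485,35.42): [(63.6082, 84.8132) (27.1995, 29.6781) (90, 46.619) (90, 85) (63.8347, 85)]  |A|=1931.7741
5. ⊥bis P1·P4 via (36.99,52.985): [(50.4624, 64.9059) (27.1995, 29.6781) (90, 46.619) (90, 85) (73.1716, 85)]  |A|=1836.9396
6. ⊥bis P1·P5 via (62.42,45.255): [(57.1267, 70.8028) (50.4624, 64.9059) (27.1995, 29.6781) (63.6123, 39.5007)]  |A|=650.5458
7. ⊥bis P1·P6 via (56.025,41.385): [(57.7641, 67.7263) (57.1267, 70.8028) (50.4624, 64.9059) (27.1995, 29.6781) (55.7608, 37.3827)]  |A|=533.5461
8. ⊥bis P1·P7 via (54.48,33.79): [(57.7641, 67.7263) (57.1267, 70.8028) (50.4624, 64.9059) (27.1995, 29.6781) (55.7608, 37.3827)]  |A|=533.5461
9. canonical 5-gon: [(57.7641, 67.7263) (57.1267, 70.8028) (50.4624, 64.9059) (27.1995, 29.6781) (55.7608, 37.3827)]
10. shoelace: 533.5461

Area of P1's cell: 533.5461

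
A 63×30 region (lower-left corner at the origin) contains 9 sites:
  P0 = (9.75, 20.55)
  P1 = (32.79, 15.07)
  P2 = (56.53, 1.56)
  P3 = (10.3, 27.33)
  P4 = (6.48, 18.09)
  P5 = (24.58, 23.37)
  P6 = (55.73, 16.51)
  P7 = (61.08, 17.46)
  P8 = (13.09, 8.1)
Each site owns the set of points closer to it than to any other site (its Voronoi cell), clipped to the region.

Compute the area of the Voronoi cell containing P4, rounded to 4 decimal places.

1. box [0,63]×[0,30]: [(0, 0) (63, 0) (63, 30) (0, 30)]
2. ⊥bis P4·P0 via (8.115,19.32): [(0, 0) (22.6493, 0) (0.0805, 30) (0, 30)]  |A|=340.9472
3. ⊥bis P4·P1 via (19.635,16.58): [(0, 0) (17.7319, 0) (18.3828, 5.6713) (0.0805, 30) (0, 30)]  |A|=327.0031
4. ⊥bis P4·P2 via (31.505,9.825): [(0, 0) (17.7319, 0) (18.3828, 5.6713) (0.0805, 30) (0, 30)]  |A|=327.0031
5. ⊥bis P4·P3 via (8.39,22.71): [(0, 26.1786) (0, 0) (17.7319, 0) (18.3828, 5.6713) (4.2894, 24.4053)]  |A|=318.5822
6. ⊥bis P4·P5 via (15.53,20.73): [(0, 26.1786) (0, 0) (17.7319, 0) (18.3828, 5.6713) (4.2894, 24.4053)]  |A|=318.5822
7. ⊥bis P4·P6 via (31.105,17.3): [(0, 26.1786) (0, 0) (17.7319, 0) (18.3828, 5.6713) (4.2894, 24.4053)]  |A|=318.5822
8. ⊥bis P4·P7 via (33.78,17.775): [(0, 26.1786) (0, 0) (17.7319, 0) (18.3828, 5.6713) (4.2894, 24.4053)]  |A|=318.5822
9. ⊥bis P4·P8 via (9.785,13.095): [(0, 26.1786) (0, 6.6206) (11.7967, 14.4261) (4.2894, 24.4053)]  |A|=130.1054
10. canonical 4-gon: [(0, 26.1786) (0, 6.6206) (11.7967, 14.4261) (4.2894, 24.4053)]
11. shoelace: 130.1054

Area of P4's cell: 130.1054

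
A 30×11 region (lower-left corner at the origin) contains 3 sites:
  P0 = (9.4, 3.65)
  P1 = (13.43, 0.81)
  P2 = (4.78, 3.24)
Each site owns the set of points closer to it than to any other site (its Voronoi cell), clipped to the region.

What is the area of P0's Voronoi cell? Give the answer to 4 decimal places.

Area of P0's cell: 74.9297

1. box [0,30]×[0,11]: [(0, 0) (30, 0) (30, 11) (0, 11)]
2. ⊥bis P0·P1 via (11.415,2.23): [(0, 0) (9.8435, 0) (17.5953, 11) (0, 11)]  |A|=150.9136
3. ⊥bis P0·P2 via (7.09,3.445): [(7.3957, 0) (9.8435, 0) (17.5953, 11) (6.4195, 11)]  |A|=74.9297
4. canonical 4-gon: [(7.3957, 0) (9.8435, 0) (17.5953, 11) (6.4195, 11)]
5. shoelace: 74.9297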